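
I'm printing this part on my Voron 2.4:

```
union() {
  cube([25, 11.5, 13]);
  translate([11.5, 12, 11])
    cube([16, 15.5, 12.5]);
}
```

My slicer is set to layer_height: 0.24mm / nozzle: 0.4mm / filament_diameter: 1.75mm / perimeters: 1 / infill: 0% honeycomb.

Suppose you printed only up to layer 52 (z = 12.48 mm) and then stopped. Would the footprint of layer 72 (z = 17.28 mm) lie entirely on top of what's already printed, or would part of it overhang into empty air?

entirely on top

Compare the two slices. At z = 12.48: the 25×11.5 cube contributes its full rectangle (area 287.50 mm²); the 16×15.5 cube at (11.5, 12) contributes its full rectangle (area 248.00 mm²); Merging all regions: the 2 present regions are separate (no shared area or edge), so areas and boundary lengths simply add and each stays a separate island — area = 535.50 mm². At z = 17.28: the cube is absent (z outside [0, 13]); the cube at (11.5, 12) is present — its section is the full 16×15.5 rectangle (area 248.00 mm²); Taking the union: only the 16×15.5 cube at (11.5, 12) is present, so the union is just that shape — area = 248.00 mm². Checking containment: the cross-section at z = 17.28 is a subset of the cross-section at z = 12.48.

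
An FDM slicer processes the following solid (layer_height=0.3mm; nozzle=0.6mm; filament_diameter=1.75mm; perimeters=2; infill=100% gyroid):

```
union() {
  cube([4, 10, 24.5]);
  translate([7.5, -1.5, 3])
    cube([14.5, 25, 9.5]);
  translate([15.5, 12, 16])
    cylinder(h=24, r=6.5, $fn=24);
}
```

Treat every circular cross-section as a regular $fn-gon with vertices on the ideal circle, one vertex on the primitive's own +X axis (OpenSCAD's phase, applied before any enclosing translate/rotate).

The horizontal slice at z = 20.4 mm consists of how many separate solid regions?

At z = 20.4 mm: the cube is present — its section is the full 4×10 rectangle; the cube at (7.5, -1.5) is not intersected at this z (z outside [3, 12.5]); the r=6.5 cylinder at (15.5, 12) gives a regular 24-gon of circumradius 6.5 (constant along its height); Combining (union): the 2 present regions are separate (no shared area or edge), so areas and boundary lengths simply add and each stays a separate island — 2 connected regions. The result has 2 disconnected regions.

2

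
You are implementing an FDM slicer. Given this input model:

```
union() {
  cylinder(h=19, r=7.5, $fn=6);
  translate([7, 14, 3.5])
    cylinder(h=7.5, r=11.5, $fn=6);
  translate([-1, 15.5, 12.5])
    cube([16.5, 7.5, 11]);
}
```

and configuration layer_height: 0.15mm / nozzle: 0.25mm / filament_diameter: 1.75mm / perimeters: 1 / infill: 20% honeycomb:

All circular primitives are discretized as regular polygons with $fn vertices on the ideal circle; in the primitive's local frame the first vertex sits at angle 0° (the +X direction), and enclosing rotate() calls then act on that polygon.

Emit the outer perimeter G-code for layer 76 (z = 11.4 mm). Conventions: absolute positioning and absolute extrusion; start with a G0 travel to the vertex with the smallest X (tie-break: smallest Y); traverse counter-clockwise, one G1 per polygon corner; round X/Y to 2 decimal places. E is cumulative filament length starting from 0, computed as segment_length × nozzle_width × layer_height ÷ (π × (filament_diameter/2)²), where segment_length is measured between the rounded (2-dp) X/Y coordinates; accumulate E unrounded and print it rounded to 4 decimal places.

At z = 11.4 mm: the r=7.5 cylinder gives a regular 6-gon of circumradius 7.5 (constant along its height); the cylinder at (7, 14) is absent (z outside [3.5, 11]); the cube at (-1, 15.5) is not intersected at this z (z outside [12.5, 23.5]); Merging all regions: only the r=7.5 cylinder is present, so the union is just that shape — 1 connected region. The outline is a single polygon with 6 vertices. Extrusion per mm of travel: 0.25 × 0.15 / (π × 0.875²) = 0.015591. Accumulating E over each segment gives final E = 0.7018.

G0 X-7.50 Y0.00 Z11.40
G1 X-3.75 Y-6.50 E0.1170
G1 X3.75 Y-6.50 E0.2339
G1 X7.50 Y0.00 E0.3509
G1 X3.75 Y6.50 E0.4679
G1 X-3.75 Y6.50 E0.5848
G1 X-7.50 Y0.00 E0.7018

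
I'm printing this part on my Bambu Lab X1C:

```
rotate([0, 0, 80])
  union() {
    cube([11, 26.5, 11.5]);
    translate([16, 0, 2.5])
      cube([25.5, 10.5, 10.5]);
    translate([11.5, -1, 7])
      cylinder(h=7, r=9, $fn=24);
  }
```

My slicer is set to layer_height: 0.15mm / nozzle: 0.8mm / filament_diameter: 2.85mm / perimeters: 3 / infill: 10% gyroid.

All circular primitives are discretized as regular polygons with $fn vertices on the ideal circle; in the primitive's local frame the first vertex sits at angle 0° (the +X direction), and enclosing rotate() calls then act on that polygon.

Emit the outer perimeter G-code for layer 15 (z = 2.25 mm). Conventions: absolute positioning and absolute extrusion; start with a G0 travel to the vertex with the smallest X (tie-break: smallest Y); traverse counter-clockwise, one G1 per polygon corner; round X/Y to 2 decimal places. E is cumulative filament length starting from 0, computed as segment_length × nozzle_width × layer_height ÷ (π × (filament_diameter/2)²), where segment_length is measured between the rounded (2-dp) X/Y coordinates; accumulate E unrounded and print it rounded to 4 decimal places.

G0 X-26.10 Y4.60 Z2.25
G1 X0.00 Y0.00 E0.4985
G1 X1.91 Y10.83 E0.7054
G1 X-24.19 Y15.43 E1.2039
G1 X-26.10 Y4.60 E1.4108

At z = 2.25 mm: the cube (footprint 11×26.5) is included at this height; the cube at (16, 0) is not intersected at this z (z outside [2.5, 13]); the cylinder at (11.5, -1) is absent (z outside [7, 14]); Taking the union: only the 11×26.5 cube is present, so the union is just that shape — 1 connected region; (whole slice rotated 80° about Z — lengths, areas and connectivity unchanged). The outline is a single polygon with 4 vertices. Extrusion per mm of travel: 0.8 × 0.15 / (π × 1.425²) = 0.018811. Accumulating E over each segment gives final E = 1.4108.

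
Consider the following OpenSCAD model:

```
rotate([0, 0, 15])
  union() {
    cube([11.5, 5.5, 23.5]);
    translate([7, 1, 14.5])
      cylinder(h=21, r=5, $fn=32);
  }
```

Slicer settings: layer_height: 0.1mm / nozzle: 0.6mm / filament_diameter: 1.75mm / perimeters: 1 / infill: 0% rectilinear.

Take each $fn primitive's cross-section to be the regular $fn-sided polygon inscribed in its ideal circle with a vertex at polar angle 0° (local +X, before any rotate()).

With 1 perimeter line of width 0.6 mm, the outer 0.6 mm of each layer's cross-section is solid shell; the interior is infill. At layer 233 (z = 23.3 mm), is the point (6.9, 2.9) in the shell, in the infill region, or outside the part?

At z = 23.3 mm: the cube is present — its section is the full 11.5×5.5 rectangle; the r=5 cylinder at (7, 1) contributes a regular 32-gon of circumradius 5; Combining (union): the regions partially overlap (shared area 46.37 mm²), so overlapping operands fuse into one piece — 1 connected region; (rotated 15° about Z; rotation is an isometry so areas/perimeters/island counts are preserved). Overall, the cross-section is a single solid region. Undo the 15° rotation: the query point maps to (7.415, 1.015) in the un-rotated model frame. The nearest boundary edge runs (11.90, 1.98)→(12.00, 1.00); distance from the point to it = 4.56 mm. The point is inside the cross-section and 4.56 mm from the nearest boundary — more than the 0.6 mm shell width (1 × 0.6), so it's in the infill interior.

infill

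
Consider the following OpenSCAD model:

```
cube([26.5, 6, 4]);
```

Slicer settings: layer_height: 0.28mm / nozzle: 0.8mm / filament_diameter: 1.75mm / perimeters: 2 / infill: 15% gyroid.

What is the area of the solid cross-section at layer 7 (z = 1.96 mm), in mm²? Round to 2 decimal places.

At z = 1.96 mm: the 26.5×6 cube contributes its full rectangle (area 159.00 mm²). Overall, the cross-section is a single solid region. Net area = 159.00 mm².

159.00 mm²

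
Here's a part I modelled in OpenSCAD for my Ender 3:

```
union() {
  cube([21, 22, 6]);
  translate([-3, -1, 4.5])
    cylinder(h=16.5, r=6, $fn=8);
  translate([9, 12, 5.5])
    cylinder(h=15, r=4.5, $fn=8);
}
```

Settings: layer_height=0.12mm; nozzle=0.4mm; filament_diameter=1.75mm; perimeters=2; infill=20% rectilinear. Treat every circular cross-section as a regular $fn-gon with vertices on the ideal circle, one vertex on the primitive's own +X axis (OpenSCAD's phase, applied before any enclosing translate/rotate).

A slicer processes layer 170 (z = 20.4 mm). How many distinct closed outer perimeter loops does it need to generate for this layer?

2

At z = 20.4 mm: the cube is absent (z outside [0, 6]); the r=6 cylinder at (-3, -1) gives a regular 8-gon of circumradius 6 (constant along its height); the r=4.5 cylinder at (9, 12) gives a regular 8-gon of circumradius 4.5 (constant along its height); Merging all regions: the 2 present regions are separate (no shared area or edge), so areas and boundary lengths simply add and each stays a separate island — 2 connected regions. The result has 2 disconnected regions.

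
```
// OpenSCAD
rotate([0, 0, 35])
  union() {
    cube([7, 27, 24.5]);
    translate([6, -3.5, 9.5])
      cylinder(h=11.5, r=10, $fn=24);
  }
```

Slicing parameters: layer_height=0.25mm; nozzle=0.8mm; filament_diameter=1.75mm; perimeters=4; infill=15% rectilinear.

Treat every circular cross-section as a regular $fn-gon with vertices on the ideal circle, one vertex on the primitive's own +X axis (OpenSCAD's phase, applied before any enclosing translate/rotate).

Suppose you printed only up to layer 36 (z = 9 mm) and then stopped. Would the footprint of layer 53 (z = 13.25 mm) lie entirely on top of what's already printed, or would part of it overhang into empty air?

part overhangs

Compare the two slices. At z = 9: the 7×27 cube contributes its full rectangle (area 189.00 mm²); the cylinder at (6, -3.5) is absent (z outside [9.5, 21]); Taking the union: only the 7×27 cube is present, so the union is just that shape — area = 189.00 mm²; (rotated 35° about Z; rotation is an isometry so areas/perimeters/island counts are preserved). At z = 13.25: the cube is present — its section is the full 7×27 rectangle (area 189.00 mm²); the r=10 cylinder at (6, -3.5) contributes a regular 24-gon of circumradius 10 (area = (24/2)·10.000²·sin(360°/24) = 310.58 mm²); Merging all regions: the regions partially overlap — summed areas 499.58 mm² minus the doubly-counted overlap 41.24 mm² gives 458.34 mm² — area = 458.34 mm²; (rotated 35° about Z; rotation is an isometry so areas/perimeters/island counts are preserved). Checking containment: at z = 13.25 the cross-section extends beyond the z = 9 cross-section by about 269.34 mm².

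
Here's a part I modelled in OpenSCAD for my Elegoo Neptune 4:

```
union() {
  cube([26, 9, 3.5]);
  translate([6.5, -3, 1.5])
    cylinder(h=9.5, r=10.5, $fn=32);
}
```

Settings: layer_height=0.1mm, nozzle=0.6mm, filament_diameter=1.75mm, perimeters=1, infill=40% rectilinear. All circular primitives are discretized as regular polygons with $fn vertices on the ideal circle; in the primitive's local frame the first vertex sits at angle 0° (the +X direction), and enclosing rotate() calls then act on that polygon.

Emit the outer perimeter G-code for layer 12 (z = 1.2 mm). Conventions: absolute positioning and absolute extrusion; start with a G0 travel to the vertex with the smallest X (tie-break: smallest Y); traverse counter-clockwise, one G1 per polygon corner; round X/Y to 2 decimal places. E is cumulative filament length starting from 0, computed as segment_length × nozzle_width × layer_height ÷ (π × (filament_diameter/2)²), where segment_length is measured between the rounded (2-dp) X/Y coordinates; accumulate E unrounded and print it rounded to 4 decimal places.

G0 X0.00 Y0.00 Z1.20
G1 X26.00 Y0.00 E0.6486
G1 X26.00 Y9.00 E0.8731
G1 X0.00 Y9.00 E1.5217
G1 X0.00 Y0.00 E1.7462

At z = 1.2 mm: the 26×9 cube contributes its full rectangle; the cylinder at (6.5, -3) does not reach this height (z outside [1.5, 11]); Merging all regions: only the 26×9 cube is present, so the union is just that shape — 1 connected region. The outline is a single polygon with 4 vertices. Extrusion per mm of travel: 0.6 × 0.1 / (π × 0.875²) = 0.024945. Accumulating E over each segment gives final E = 1.7462.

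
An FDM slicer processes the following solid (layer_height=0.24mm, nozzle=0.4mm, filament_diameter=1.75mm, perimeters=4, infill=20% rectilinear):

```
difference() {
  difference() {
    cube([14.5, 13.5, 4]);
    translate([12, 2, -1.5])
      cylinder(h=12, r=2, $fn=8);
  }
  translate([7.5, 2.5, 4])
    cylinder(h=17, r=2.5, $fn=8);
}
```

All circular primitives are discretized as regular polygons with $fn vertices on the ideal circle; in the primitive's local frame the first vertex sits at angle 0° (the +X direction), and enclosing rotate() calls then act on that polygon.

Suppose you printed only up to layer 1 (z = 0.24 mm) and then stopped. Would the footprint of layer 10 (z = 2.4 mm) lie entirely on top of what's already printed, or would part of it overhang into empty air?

entirely on top

Compare the two slices. At z = 0.24: the cube (footprint 14.5×13.5) is included at this height (area 195.75 mm²); the r=2 cylinder at (12, 2) contributes a regular 8-gon of circumradius 2 (area = (8/2)·2.000²·sin(360°/8) = 11.31 mm²); After the difference (first − rest): starting from the 14.5×13.5 cube (195.75 mm²), the r=2 cylinder at (12, 2) lies inside it touching the edge (removes its full 11.31 mm²) — area = 184.44 mm²; the cylinder at (7.5, 2.5) is absent (z outside [4, 21]); Subtracting the remaining from the first: none of the subtracted shapes is present at this height, so the result so far is unchanged — area = 184.44 mm². At z = 2.4: the cube (footprint 14.5×13.5) is included at this height (area 195.75 mm²); the cylinder at (12, 2): section is a regular 8-gon, circumradius r=2 (area = (8/2)·2.000²·sin(360°/8) = 11.31 mm²); Taking the first minus the rest: starting from the 14.5×13.5 cube (195.75 mm²), the r=2 cylinder at (12, 2) lies inside it touching the edge (removes its full 11.31 mm²) — area = 184.44 mm²; the cylinder at (7.5, 2.5) does not reach this height (z outside [4, 21]); After the difference (first − rest): none of the subtracted shapes is present at this height, so the result so far is unchanged — area = 184.44 mm². Checking containment: the cross-section at z = 2.4 is a subset of the cross-section at z = 0.24.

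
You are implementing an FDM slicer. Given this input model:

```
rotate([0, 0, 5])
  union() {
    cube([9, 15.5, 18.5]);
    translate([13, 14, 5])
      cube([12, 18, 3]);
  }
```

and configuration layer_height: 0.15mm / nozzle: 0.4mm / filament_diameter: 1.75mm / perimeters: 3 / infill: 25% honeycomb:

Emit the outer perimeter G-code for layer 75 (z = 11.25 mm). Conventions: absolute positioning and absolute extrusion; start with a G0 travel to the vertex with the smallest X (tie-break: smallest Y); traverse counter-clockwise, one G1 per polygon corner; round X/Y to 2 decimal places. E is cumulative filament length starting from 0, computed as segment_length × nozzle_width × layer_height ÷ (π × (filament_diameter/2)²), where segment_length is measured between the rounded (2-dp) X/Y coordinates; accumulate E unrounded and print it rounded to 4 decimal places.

G0 X-1.35 Y15.44 Z11.25
G1 X0.00 Y0.00 E0.3866
G1 X8.97 Y0.78 E0.6112
G1 X7.61 Y16.23 E0.9981
G1 X-1.35 Y15.44 E1.2225

At z = 11.25 mm: the cube is present — its section is the full 9×15.5 rectangle; the cube at (13, 14) is not intersected at this z (z outside [5, 8]); Combining (union): only the 9×15.5 cube is present, so the union is just that shape — 1 connected region; (rotated 5° about Z; rotation is an isometry so areas/perimeters/island counts are preserved). The outline is a single polygon with 4 vertices. Extrusion per mm of travel: 0.4 × 0.15 / (π × 0.875²) = 0.024945. Accumulating E over each segment gives final E = 1.2225.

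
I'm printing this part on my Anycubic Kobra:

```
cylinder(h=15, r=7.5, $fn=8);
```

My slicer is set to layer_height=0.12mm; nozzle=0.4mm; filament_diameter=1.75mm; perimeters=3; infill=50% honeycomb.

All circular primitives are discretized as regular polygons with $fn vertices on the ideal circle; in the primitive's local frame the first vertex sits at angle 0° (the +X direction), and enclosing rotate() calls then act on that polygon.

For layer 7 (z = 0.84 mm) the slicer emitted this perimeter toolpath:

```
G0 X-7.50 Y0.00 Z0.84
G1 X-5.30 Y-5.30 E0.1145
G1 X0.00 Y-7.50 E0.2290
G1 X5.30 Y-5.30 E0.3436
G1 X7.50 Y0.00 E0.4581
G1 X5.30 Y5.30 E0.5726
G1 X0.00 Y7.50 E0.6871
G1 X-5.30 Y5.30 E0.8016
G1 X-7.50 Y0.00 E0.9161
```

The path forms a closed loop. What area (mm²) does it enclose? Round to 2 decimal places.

159.00 mm²

Apply the shoelace formula to the sequence of (X, Y) vertices; enclosed area = 159.00 mm².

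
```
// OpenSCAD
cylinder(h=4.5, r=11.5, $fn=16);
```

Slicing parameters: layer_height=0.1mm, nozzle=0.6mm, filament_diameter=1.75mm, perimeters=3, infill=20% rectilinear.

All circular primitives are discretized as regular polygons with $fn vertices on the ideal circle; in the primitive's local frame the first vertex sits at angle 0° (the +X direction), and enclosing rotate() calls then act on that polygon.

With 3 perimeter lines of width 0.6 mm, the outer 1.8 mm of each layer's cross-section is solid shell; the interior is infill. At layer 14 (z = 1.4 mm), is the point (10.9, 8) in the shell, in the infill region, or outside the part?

outside

At z = 1.4 mm: the r=11.5 cylinder gives a regular 16-gon of circumradius 11.5 (constant along its height). Overall, the cross-section is a single solid region. The nearest boundary edge runs (10.62, 4.40)→(8.13, 8.13); distance from the point to it = 2.23 mm. The point is not inside any of the regions above, so it lies outside the cross-section (2.23 mm from the nearest boundary).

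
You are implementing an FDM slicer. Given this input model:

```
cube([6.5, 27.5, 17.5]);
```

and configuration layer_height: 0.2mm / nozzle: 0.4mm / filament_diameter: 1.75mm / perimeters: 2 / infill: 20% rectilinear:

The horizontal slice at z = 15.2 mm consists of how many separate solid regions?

At z = 15.2 mm: the 6.5×27.5 cube contributes its full rectangle. The result has 1 disconnected region.

1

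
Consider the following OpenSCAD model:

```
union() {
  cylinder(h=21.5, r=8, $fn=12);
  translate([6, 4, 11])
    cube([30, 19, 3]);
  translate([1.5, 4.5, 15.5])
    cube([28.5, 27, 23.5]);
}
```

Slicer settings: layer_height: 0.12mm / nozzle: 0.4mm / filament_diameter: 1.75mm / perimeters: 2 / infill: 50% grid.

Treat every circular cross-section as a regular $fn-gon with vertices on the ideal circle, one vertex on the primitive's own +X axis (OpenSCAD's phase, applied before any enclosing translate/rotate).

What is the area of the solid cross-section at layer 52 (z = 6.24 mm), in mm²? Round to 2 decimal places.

192.00 mm²

At z = 6.24 mm: the cylinder: section is a regular 12-gon, circumradius r=8 (area = (12/2)·8.000²·sin(360°/12) = 192.00 mm²); the cube at (6, 4) is not intersected at this z (z outside [11, 14]); the cube at (1.5, 4.5) is not intersected at this z (z outside [15.5, 39]); Merging all regions: only the r=8 cylinder is present, so the union is just that shape — area = 192.00 mm². Overall, the cross-section is a single solid region. Net area = 192.00 mm².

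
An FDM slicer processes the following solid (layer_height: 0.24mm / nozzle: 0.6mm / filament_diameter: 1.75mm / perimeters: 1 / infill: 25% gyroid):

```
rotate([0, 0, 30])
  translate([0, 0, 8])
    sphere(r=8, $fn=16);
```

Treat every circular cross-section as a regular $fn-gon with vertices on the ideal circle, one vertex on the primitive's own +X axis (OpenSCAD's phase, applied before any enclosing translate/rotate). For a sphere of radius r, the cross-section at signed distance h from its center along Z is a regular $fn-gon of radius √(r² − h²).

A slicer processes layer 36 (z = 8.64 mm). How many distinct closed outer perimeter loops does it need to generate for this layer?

1

At z = 8.64 mm: the r=8 sphere contributes a regular 16-gon of circumradius √(8²−0.64²) = 7.974; (rotated 30° about Z; rotation is an isometry so areas/perimeters/island counts are preserved). The result has 1 disconnected region.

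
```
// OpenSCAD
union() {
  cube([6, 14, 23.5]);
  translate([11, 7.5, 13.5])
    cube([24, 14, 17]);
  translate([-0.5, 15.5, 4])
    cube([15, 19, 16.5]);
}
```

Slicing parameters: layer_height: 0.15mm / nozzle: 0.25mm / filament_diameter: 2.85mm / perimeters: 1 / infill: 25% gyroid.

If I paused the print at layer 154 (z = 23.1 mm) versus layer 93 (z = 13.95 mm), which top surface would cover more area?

Layer 154 (z = 23.1): the 6×14 cube contributes its full rectangle (area 84.00 mm²); the cube at (11, 7.5) (footprint 24×14) is included at this height (area 336.00 mm²); the cube at (-0.5, 15.5) is not intersected at this z (z outside [4, 20.5]); Combining (union): the 2 present regions are separate (no shared area or edge), so areas and boundary lengths simply add and each stays a separate island — area = 420.00 mm². So its area = 420.00 mm². Layer 93 (z = 13.95): the cube (footprint 6×14) is included at this height (area 84.00 mm²); the 24×14 cube at (11, 7.5) contributes its full rectangle (area 336.00 mm²); the cube at (-0.5, 15.5) (footprint 15×19) is included at this height (area 285.00 mm²); Taking the union: the regions partially overlap — summed areas 705.00 mm² minus the doubly-counted overlap 21.00 mm² gives 684.00 mm² — area = 684.00 mm². So its area = 684.00 mm². Layer 93 is larger (684.00 vs 420.00 mm²).

layer 93 (z = 13.95 mm)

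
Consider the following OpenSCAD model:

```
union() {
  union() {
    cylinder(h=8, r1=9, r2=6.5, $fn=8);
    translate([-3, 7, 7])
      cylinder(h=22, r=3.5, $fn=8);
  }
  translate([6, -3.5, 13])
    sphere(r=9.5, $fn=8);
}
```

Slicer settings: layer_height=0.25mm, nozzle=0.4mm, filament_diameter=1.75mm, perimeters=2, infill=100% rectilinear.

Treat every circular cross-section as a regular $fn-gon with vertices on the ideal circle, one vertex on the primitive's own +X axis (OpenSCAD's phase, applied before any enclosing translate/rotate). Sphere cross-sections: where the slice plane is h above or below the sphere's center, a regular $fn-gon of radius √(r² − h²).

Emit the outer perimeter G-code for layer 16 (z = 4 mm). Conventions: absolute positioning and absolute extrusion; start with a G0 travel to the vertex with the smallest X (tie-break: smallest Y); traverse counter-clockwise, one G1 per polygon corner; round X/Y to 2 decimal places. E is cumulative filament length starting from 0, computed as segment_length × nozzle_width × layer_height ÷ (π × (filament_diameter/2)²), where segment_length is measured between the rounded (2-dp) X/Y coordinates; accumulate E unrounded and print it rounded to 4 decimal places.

At z = 4 mm: the cone: at t=0.500 of its height the radius interpolates to r₁+(r₂−r₁)t = 7.750, giving a regular 8-gon of that circumradius; the cylinder at (-3, 7) does not reach this height (z outside [7, 29]); Merging all regions: only the cone is present, so the union is just that shape — 1 connected region; the r=9.5 sphere at (6, -3.5) contributes a regular 8-gon of circumradius √(9.5²−9²) = 3.041; Combining (union): the regions partially overlap (shared area 14.33 mm²), so overlapping operands fuse into one piece — 1 connected region. The outline is a single polygon with 13 vertices. Extrusion per mm of travel: 0.4 × 0.25 / (π × 0.875²) = 0.041575. Accumulating E over each segment gives final E = 2.1223.

G0 X-7.75 Y0.00 Z4.00
G1 X-5.48 Y-5.48 E0.2466
G1 X0.00 Y-7.75 E0.4932
G1 X4.46 Y-5.90 E0.6940
G1 X6.00 Y-6.54 E0.7633
G1 X8.15 Y-5.65 E0.8600
G1 X9.04 Y-3.50 E0.9568
G1 X8.15 Y-1.35 E1.0535
G1 X7.33 Y-1.01 E1.0904
G1 X7.75 Y0.00 E1.1359
G1 X5.48 Y5.48 E1.3825
G1 X0.00 Y7.75 E1.6291
G1 X-5.48 Y5.48 E1.8757
G1 X-7.75 Y0.00 E2.1223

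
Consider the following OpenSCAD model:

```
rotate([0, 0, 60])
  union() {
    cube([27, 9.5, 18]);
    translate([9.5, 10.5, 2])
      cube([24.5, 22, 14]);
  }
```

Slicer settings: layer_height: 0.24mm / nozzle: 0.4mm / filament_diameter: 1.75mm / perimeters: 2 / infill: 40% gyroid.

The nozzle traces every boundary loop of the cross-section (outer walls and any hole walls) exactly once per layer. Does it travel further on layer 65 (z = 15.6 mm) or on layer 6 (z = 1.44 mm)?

Layer 65 (z = 15.6): the cube is present — its section is the full 27×9.5 rectangle (perimeter 73.00 mm); the cube at (9.5, 10.5) (footprint 24.5×22) is included at this height (perimeter 93.00 mm); Merging all regions: the 2 present regions are separate (no shared area or edge), so areas and boundary lengths simply add and each stays a separate island — boundary = 166.00 mm; (rotated 60° about Z; rotation is an isometry so areas/perimeters/island counts are preserved). So its perimeter = 166.00 mm. Layer 6 (z = 1.44): the cube (footprint 27×9.5) is included at this height (perimeter 73.00 mm); the cube at (9.5, 10.5) does not reach this height (z outside [2, 16]); Merging all regions: only the 27×9.5 cube is present, so the union is just that shape — boundary = 73.00 mm; (rotated 60° about Z; rotation is an isometry so areas/perimeters/island counts are preserved). So its perimeter = 73.00 mm. Layer 65 is larger (166.00 vs 73.00 mm).

layer 65 (z = 15.6 mm)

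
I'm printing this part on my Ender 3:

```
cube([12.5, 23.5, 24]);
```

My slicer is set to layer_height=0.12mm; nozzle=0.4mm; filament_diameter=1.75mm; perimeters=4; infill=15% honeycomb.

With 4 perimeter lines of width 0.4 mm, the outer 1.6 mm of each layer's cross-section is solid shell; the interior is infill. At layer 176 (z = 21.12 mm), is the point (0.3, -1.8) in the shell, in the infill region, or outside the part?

At z = 21.12 mm: the cube (footprint 12.5×23.5) is included at this height. Overall, the cross-section is a single solid region. The nearest boundary edge runs (0.00, 0.00)→(12.50, 0.00); distance from the point to it = 1.80 mm. The point is not inside any of the regions above, so it lies outside the cross-section (1.80 mm from the nearest boundary).

outside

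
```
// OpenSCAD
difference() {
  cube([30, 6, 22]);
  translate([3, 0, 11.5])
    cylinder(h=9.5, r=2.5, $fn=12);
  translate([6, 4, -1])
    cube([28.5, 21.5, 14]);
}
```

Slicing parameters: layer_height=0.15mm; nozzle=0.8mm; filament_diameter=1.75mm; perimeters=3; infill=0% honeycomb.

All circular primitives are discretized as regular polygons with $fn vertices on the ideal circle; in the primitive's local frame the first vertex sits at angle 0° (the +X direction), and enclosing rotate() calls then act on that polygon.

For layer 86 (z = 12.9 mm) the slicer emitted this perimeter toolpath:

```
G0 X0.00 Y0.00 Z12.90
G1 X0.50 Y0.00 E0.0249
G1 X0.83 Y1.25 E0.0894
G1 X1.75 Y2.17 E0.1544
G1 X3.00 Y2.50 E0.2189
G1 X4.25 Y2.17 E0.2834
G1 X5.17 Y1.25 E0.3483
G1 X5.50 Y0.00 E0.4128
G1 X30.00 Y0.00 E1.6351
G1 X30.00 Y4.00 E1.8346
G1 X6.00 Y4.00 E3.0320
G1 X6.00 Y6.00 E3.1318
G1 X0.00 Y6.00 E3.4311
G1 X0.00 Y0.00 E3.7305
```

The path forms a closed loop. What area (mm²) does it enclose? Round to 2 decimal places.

122.60 mm²

Apply the shoelace formula to the sequence of (X, Y) vertices; enclosed area = 122.60 mm².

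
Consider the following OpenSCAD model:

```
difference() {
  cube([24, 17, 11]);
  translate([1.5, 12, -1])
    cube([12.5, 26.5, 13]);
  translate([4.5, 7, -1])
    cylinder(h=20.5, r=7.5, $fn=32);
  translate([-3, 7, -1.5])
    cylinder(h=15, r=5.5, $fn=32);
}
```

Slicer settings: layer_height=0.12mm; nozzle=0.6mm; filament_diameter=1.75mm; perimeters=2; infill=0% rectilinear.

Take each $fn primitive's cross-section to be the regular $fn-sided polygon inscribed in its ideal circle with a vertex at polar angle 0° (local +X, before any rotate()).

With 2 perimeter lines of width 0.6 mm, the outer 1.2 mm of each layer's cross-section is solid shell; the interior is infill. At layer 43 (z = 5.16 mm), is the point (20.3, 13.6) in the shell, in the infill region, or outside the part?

infill

At z = 5.16 mm: the cube (footprint 24×17) is included at this height; the cube at (1.5, 12) is present — its section is the full 12.5×26.5 rectangle; the r=7.5 cylinder at (4.5, 7) contributes a regular 32-gon of circumradius 7.5; the cylinder at (-3, 7): section is a regular 32-gon, circumradius r=5.5; Subtracting the remaining from the first: starting from the 24×17 cube, the 12.5×26.5 cube at (1.5, 12) partially overlaps it — only the 62.50 mm² overlap (of its 331.25 mm²) is removed, clipping the outline; the r=7.5 cylinder at (4.5, 7) partially overlaps it — only the 132.75 mm² overlap (of its 175.58 mm²) is removed, clipping the outline; the r=5.5 cylinder at (-3, 7) misses the remaining region (no effect) — 3 connected regions. Overall, the cross-section has 3 separate islands. The nearest boundary edge runs (14.00, 17.00)→(24.00, 17.00); distance from the point to it = 3.40 mm. (Shell/infill is judged within the island containing the point — the largest one.) The point is inside the cross-section and 3.40 mm from the nearest boundary — more than the 1.2 mm shell width (2 × 0.6), so it's in the infill interior.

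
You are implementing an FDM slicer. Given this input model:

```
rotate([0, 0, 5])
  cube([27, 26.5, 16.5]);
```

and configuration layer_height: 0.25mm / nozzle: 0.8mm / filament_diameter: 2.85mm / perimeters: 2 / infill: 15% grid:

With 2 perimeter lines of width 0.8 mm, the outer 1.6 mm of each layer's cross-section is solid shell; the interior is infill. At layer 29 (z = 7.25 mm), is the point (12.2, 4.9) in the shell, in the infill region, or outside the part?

infill

At z = 7.25 mm: the cube (footprint 27×26.5) is included at this height; (whole slice rotated 5° about Z — lengths, areas and connectivity unchanged). Overall, the cross-section is a single solid region. Undo the 5° rotation: the query point maps to (12.581, 3.818) in the un-rotated model frame. The nearest boundary edge runs (0.00, 0.00)→(27.00, 0.00); distance from the point to it = 3.82 mm. The point is inside the cross-section and 3.82 mm from the nearest boundary — more than the 1.6 mm shell width (2 × 0.8), so it's in the infill interior.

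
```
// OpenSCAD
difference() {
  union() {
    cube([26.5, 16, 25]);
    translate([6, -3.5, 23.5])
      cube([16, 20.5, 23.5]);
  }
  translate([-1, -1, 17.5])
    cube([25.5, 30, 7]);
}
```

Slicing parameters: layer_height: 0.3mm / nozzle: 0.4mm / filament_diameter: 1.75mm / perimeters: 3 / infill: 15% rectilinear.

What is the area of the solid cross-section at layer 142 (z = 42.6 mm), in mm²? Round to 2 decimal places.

At z = 42.6 mm: the cube is absent (z outside [0, 25]); the cube at (6, -3.5) is present — its section is the full 16×20.5 rectangle (area 328.00 mm²); Taking the union: only the 16×20.5 cube at (6, -3.5) is present, so the union is just that shape — area = 328.00 mm²; the cube at (-1, -1) is absent (z outside [17.5, 24.5]); After the difference (first − rest): none of the subtracted shapes is present at this height, so that combined region is unchanged — area = 328.00 mm². Overall, the cross-section is a single solid region. Net area = 328.00 mm².

328.00 mm²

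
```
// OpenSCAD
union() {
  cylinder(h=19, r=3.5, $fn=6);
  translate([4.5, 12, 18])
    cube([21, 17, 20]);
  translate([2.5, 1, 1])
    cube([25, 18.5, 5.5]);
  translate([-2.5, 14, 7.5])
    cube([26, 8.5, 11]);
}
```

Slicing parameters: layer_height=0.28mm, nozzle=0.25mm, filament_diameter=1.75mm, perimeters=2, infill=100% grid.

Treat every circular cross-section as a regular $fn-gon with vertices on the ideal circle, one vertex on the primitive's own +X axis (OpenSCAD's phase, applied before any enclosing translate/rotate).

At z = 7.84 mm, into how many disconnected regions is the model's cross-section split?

At z = 7.84 mm: the cylinder: section is a regular 6-gon, circumradius r=3.5; the cube at (4.5, 12) is not intersected at this z (z outside [18, 38]); the cube at (2.5, 1) does not reach this height (z outside [1, 6.5]); the cube at (-2.5, 14) (footprint 26×8.5) is included at this height; Combining (union): the 2 present regions are separate (no shared area or edge), so areas and boundary lengths simply add and each stays a separate island — 2 connected regions. The result has 2 disconnected regions.

2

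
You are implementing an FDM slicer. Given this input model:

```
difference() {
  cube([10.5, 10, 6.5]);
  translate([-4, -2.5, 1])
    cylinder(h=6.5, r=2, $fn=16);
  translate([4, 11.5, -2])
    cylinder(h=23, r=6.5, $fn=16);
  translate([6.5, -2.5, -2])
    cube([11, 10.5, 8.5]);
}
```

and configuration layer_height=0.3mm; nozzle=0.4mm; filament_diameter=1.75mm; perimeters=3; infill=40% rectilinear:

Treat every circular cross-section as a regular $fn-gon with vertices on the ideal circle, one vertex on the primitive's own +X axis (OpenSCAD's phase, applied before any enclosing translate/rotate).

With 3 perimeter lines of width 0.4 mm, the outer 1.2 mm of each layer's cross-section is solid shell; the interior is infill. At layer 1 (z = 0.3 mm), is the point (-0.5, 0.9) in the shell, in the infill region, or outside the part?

outside

At z = 0.3 mm: the 10.5×10 cube contributes its full rectangle; the cylinder at (-4, -2.5) is absent (z outside [1, 7.5]); the r=6.5 cylinder at (4, 11.5) contributes a regular 16-gon of circumradius 6.5; the cube at (6.5, -2.5) (footprint 11×10.5) is included at this height; After the difference (first − rest): starting from the 10.5×10 cube, the r=6.5 cylinder at (4, 11.5) partially overlaps it — only the 40.68 mm² overlap (of its 129.35 mm²) is removed, clipping the outline; the 11×10.5 cube at (6.5, -2.5) partially overlaps it — only the 27.83 mm² overlap (of its 115.50 mm²) is removed, clipping the outline — 2 connected regions. Overall, the cross-section has 2 separate islands. The nearest boundary edge runs (0.00, 0.00)→(0.00, 6.51); distance from the point to it = 0.50 mm. The point is not inside any of the regions above, so it lies outside the cross-section (0.50 mm from the nearest boundary).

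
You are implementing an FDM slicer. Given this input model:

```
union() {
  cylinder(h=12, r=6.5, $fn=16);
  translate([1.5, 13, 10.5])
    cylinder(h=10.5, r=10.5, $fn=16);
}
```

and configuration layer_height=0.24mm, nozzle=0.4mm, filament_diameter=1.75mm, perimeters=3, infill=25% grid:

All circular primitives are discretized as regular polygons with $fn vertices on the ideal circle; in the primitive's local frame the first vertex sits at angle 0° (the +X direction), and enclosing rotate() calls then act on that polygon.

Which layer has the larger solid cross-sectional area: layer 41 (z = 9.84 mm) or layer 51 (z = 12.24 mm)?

Layer 41 (z = 9.84): the r=6.5 cylinder contributes a regular 16-gon of circumradius 6.5 (area = (16/2)·6.500²·sin(360°/16) = 129.35 mm²); the cylinder at (1.5, 13) is not intersected at this z (z outside [10.5, 21]); Taking the union: only the r=6.5 cylinder is present, so the union is just that shape — area = 129.35 mm². So its area = 129.35 mm². Layer 51 (z = 12.24): the cylinder is absent (z outside [0, 12]); the r=10.5 cylinder at (1.5, 13) gives a regular 16-gon of circumradius 10.5 (constant along its height) (area = (16/2)·10.500²·sin(360°/16) = 337.53 mm²); Combining (union): only the r=10.5 cylinder at (1.5, 13) is present, so the union is just that shape — area = 337.53 mm². So its area = 337.53 mm². Layer 51 is larger (337.53 vs 129.35 mm²).

layer 51 (z = 12.24 mm)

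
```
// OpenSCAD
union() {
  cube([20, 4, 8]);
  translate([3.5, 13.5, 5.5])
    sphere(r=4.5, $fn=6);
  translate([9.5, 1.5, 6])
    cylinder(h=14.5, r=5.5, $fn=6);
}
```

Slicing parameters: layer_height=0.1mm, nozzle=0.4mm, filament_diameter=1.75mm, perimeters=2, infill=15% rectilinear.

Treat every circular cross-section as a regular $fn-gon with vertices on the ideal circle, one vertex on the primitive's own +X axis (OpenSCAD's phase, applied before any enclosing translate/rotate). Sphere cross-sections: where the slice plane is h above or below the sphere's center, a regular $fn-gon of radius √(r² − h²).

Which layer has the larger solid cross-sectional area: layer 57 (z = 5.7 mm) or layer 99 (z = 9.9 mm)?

Layer 57 (z = 5.7): the cube is present — its section is the full 20×4 rectangle (area 80.00 mm²); the sphere at (3.5, 13.5): section is a regular 6-gon, circumradius = √(r²−h²) = √(4.5²−0.2²) = 4.496 (area = (6/2)·4.496²·sin(360°/6) = 52.51 mm²); the cylinder at (9.5, 1.5) does not reach this height (z outside [6, 20.5]); Merging all regions: the 2 present regions are separate (no shared area or edge), so areas and boundary lengths simply add and each stays a separate island — area = 132.51 mm². So its area = 132.51 mm². Layer 99 (z = 9.9): the cube is not intersected at this z (z outside [0, 8]); the r=4.5 sphere at (3.5, 13.5) contributes a regular 6-gon of circumradius √(4.5²−4.4²) = 0.943 (area = (6/2)·0.943²·sin(360°/6) = 2.31 mm²); the r=5.5 cylinder at (9.5, 1.5) contributes a regular 6-gon of circumradius 5.5 (area = (6/2)·5.500²·sin(360°/6) = 78.59 mm²); Combining (union): the 2 present regions are separate (no shared area or edge), so areas and boundary lengths simply add and each stays a separate island — area = 80.90 mm². So its area = 80.90 mm². Layer 57 is larger (132.51 vs 80.90 mm²).

layer 57 (z = 5.7 mm)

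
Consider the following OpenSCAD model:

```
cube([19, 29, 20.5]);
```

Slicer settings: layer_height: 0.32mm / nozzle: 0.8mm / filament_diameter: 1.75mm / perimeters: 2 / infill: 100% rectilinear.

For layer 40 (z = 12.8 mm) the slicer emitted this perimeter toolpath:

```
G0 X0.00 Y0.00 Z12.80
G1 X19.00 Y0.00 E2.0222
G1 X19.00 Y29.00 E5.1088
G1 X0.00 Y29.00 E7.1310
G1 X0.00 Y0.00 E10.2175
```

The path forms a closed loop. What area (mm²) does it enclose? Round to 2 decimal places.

Apply the shoelace formula to the sequence of (X, Y) vertices; enclosed area = 551.00 mm².

551.00 mm²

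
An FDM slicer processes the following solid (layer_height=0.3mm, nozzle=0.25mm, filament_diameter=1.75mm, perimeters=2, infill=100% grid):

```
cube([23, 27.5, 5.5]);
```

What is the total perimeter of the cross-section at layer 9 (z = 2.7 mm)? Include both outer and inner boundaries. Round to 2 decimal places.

At z = 2.7 mm: the 23×27.5 cube contributes its full rectangle (perimeter 101.00 mm). Overall, the cross-section is a single solid region. Total boundary length (outer) = 101.00 mm.

101.00 mm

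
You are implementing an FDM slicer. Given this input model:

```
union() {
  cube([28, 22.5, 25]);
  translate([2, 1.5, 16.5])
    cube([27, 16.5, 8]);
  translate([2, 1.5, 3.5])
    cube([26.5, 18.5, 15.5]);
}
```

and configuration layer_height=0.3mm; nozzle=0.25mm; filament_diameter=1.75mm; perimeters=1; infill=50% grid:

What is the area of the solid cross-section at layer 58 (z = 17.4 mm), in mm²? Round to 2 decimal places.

At z = 17.4 mm: the cube (footprint 28×22.5) is included at this height (area 630.00 mm²); the cube at (2, 1.5) (footprint 27×16.5) is included at this height (area 445.50 mm²); the cube at (2, 1.5) (footprint 26.5×18.5) is included at this height (area 490.25 mm²); Combining (union): the regions partially overlap — summed areas 1565.75 mm² minus the doubly-counted overlap 918.25 mm² gives 647.50 mm² — area = 647.50 mm². Overall, the cross-section is a single solid region. Net area = 647.50 mm².

647.50 mm²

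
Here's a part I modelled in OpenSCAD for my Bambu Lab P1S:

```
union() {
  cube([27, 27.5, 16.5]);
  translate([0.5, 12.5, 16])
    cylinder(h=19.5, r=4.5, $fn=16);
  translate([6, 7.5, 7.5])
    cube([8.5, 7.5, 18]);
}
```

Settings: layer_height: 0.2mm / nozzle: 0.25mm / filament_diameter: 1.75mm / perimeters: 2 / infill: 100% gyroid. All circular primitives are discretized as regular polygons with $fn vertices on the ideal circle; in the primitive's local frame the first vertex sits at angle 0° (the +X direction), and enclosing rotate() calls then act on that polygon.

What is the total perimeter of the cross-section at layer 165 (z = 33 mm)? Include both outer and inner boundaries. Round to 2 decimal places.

At z = 33 mm: the cube is absent (z outside [0, 16.5]); the r=4.5 cylinder at (0.5, 12.5) contributes a regular 16-gon of circumradius 4.5 (perimeter = 2·16·4.500·sin(180°/16) = 28.09 mm); the cube at (6, 7.5) does not reach this height (z outside [7.5, 25.5]); Taking the union: only the r=4.5 cylinder at (0.5, 12.5) is present, so the union is just that shape — boundary = 28.09 mm. Overall, the cross-section is a single solid region. Total boundary length (outer) = 28.09 mm.

28.09 mm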